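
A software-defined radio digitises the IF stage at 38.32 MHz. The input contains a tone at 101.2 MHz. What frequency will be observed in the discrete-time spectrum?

13.76 MHz

101.2 MHz mod fs = 24.56 MHz.
24.56 MHz > fs/2 = 19.16 MHz, folds to fs − 24.56 MHz = 13.76 MHz.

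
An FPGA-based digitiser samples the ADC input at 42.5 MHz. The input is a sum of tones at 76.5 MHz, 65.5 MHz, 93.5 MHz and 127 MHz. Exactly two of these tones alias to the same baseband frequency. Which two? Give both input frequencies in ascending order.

76.5 MHz, 93.5 MHz

fs/2 = 21.25 MHz.
76.5 MHz mod fs = 34 MHz.
34 MHz > fs/2 = 21.25 MHz, folds to fs − 34 MHz = 8.5 MHz.
65.5 MHz mod fs = 23 MHz.
23 MHz > fs/2 = 21.25 MHz, folds to fs − 23 MHz = 19.5 MHz.
93.5 MHz mod fs = 8.5 MHz.
8.5 MHz ≤ fs/2 = 21.25 MHz, appears at 8.5 MHz.
127 MHz mod fs = 42 MHz.
42 MHz > fs/2 = 21.25 MHz, folds to fs − 42 MHz = 0.5 MHz.
76.5 MHz and 93.5 MHz both map to 8.5 MHz.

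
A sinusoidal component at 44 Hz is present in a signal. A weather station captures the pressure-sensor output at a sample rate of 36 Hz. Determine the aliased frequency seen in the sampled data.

44 Hz mod fs = 8 Hz.
8 Hz ≤ fs/2 = 18 Hz, appears at 8 Hz.

8 Hz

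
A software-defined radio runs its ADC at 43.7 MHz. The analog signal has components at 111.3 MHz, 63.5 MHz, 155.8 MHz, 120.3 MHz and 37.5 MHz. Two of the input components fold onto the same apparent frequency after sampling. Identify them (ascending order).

63.5 MHz, 111.3 MHz

fs/2 = 21.85 MHz.
111.3 MHz mod fs = 23.9 MHz.
23.9 MHz > fs/2 = 21.85 MHz, folds to fs − 23.9 MHz = 19.8 MHz.
63.5 MHz mod fs = 19.8 MHz.
19.8 MHz ≤ fs/2 = 21.85 MHz, appears at 19.8 MHz.
155.8 MHz mod fs = 24.7 MHz.
24.7 MHz > fs/2 = 21.85 MHz, folds to fs − 24.7 MHz = 19 MHz.
120.3 MHz mod fs = 32.9 MHz.
32.9 MHz > fs/2 = 21.85 MHz, folds to fs − 32.9 MHz = 10.8 MHz.
37.5 MHz > fs/2 = 21.85 MHz, folds to fs − 37.5 MHz = 6.2 MHz.
63.5 MHz and 111.3 MHz both map to 19.8 MHz.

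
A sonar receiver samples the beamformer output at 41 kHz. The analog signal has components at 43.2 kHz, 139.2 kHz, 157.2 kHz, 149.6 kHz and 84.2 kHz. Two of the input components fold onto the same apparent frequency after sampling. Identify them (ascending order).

fs/2 = 20.5 kHz.
43.2 kHz mod fs = 2.2 kHz.
2.2 kHz ≤ fs/2 = 20.5 kHz, appears at 2.2 kHz.
139.2 kHz mod fs = 16.2 kHz.
16.2 kHz ≤ fs/2 = 20.5 kHz, appears at 16.2 kHz.
157.2 kHz mod fs = 34.2 kHz.
34.2 kHz > fs/2 = 20.5 kHz, folds to fs − 34.2 kHz = 6.8 kHz.
149.6 kHz mod fs = 26.6 kHz.
26.6 kHz > fs/2 = 20.5 kHz, folds to fs − 26.6 kHz = 14.4 kHz.
84.2 kHz mod fs = 2.2 kHz.
2.2 kHz ≤ fs/2 = 20.5 kHz, appears at 2.2 kHz.
43.2 kHz and 84.2 kHz both map to 2.2 kHz.

43.2 kHz, 84.2 kHz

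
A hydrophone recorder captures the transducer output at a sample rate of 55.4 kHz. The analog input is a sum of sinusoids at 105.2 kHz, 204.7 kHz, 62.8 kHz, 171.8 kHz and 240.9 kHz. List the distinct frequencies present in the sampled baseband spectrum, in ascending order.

5.6 kHz, 7.4 kHz, 16.9 kHz, 19.3 kHz

fs/2 = 27.7 kHz.
105.2 kHz mod fs = 49.8 kHz.
49.8 kHz > fs/2 = 27.7 kHz, folds to fs − 49.8 kHz = 5.6 kHz.
204.7 kHz mod fs = 38.5 kHz.
38.5 kHz > fs/2 = 27.7 kHz, folds to fs − 38.5 kHz = 16.9 kHz.
62.8 kHz mod fs = 7.4 kHz.
7.4 kHz ≤ fs/2 = 27.7 kHz, appears at 7.4 kHz.
171.8 kHz mod fs = 5.6 kHz.
5.6 kHz ≤ fs/2 = 27.7 kHz, appears at 5.6 kHz.
240.9 kHz mod fs = 19.3 kHz.
19.3 kHz ≤ fs/2 = 27.7 kHz, appears at 19.3 kHz.
Distinct values: {5.6 kHz, 7.4 kHz, 16.9 kHz, 19.3 kHz}.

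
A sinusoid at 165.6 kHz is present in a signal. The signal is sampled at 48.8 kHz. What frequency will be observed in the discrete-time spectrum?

165.6 kHz mod fs = 19.2 kHz.
19.2 kHz ≤ fs/2 = 24.4 kHz, appears at 19.2 kHz.

19.2 kHz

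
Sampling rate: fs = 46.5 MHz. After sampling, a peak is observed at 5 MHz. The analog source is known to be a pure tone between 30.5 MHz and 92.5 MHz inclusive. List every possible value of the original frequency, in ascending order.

Frequencies that alias to 5 MHz are k·fs ± 5 MHz for integer k ≥ 0.
k=0: 5 MHz.
k=1: 41.5 MHz, 51.5 MHz.
k=2: 88 MHz, 98 MHz.
k=3: 134.5 MHz, 144.5 MHz.
Within [30.5 MHz, 92.5 MHz]: 41.5 MHz, 51.5 MHz, 88 MHz.

41.5 MHz, 51.5 MHz, 88 MHz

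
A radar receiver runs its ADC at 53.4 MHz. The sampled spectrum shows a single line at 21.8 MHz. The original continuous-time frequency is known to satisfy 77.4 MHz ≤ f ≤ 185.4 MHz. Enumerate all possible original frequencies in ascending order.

Frequencies that alias to 21.8 MHz are k·fs ± 21.8 MHz for integer k ≥ 0.
k=0: 21.8 MHz.
k=1: 31.6 MHz, 75.2 MHz.
k=2: 85 MHz, 128.6 MHz.
k=3: 138.4 MHz, 182 MHz.
k=4: 191.8 MHz, 235.4 MHz.
Within [77.4 MHz, 185.4 MHz]: 85 MHz, 128.6 MHz, 138.4 MHz, 182 MHz.

85 MHz, 128.6 MHz, 138.4 MHz, 182 MHz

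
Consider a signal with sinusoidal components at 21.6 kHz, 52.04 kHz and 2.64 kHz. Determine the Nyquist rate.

Highest-frequency component: 52.04 kHz.
Nyquist rate = 2 × 52.04 kHz = 104.08 kHz.

104.08 kHz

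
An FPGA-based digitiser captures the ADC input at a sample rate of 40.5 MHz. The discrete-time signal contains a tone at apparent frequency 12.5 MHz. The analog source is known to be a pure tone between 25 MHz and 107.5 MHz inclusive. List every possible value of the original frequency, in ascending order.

Frequencies that alias to 12.5 MHz are k·fs ± 12.5 MHz for integer k ≥ 0.
k=0: 12.5 MHz.
k=1: 28 MHz, 53 MHz.
k=2: 68.5 MHz, 93.5 MHz.
k=3: 109 MHz, 134 MHz.
Within [25 MHz, 107.5 MHz]: 28 MHz, 53 MHz, 68.5 MHz, 93.5 MHz.

28 MHz, 53 MHz, 68.5 MHz, 93.5 MHz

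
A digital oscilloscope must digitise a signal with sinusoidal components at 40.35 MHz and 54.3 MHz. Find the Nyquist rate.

108.6 MHz

Highest-frequency component: 54.3 MHz.
Nyquist rate = 2 × 54.3 MHz = 108.6 MHz.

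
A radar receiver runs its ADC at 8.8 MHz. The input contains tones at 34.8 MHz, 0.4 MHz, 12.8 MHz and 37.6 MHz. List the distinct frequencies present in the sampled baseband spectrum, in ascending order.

0.4 MHz, 2.4 MHz, 4 MHz

fs/2 = 4.4 MHz.
34.8 MHz mod fs = 8.4 MHz.
8.4 MHz > fs/2 = 4.4 MHz, folds to fs − 8.4 MHz = 0.4 MHz.
0.4 MHz ≤ fs/2 = 4.4 MHz, passes unchanged.
12.8 MHz mod fs = 4 MHz.
4 MHz ≤ fs/2 = 4.4 MHz, appears at 4 MHz.
37.6 MHz mod fs = 2.4 MHz.
2.4 MHz ≤ fs/2 = 4.4 MHz, appears at 2.4 MHz.
Distinct values: {0.4 MHz, 2.4 MHz, 4 MHz}.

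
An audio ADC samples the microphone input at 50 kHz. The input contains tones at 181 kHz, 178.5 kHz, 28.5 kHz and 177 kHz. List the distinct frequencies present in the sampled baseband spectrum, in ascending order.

fs/2 = 25 kHz.
181 kHz mod fs = 31 kHz.
31 kHz > fs/2 = 25 kHz, folds to fs − 31 kHz = 19 kHz.
178.5 kHz mod fs = 28.5 kHz.
28.5 kHz > fs/2 = 25 kHz, folds to fs − 28.5 kHz = 21.5 kHz.
28.5 kHz > fs/2 = 25 kHz, folds to fs − 28.5 kHz = 21.5 kHz.
177 kHz mod fs = 27 kHz.
27 kHz > fs/2 = 25 kHz, folds to fs − 27 kHz = 23 kHz.
Distinct values: {19 kHz, 21.5 kHz, 23 kHz}.

19 kHz, 21.5 kHz, 23 kHz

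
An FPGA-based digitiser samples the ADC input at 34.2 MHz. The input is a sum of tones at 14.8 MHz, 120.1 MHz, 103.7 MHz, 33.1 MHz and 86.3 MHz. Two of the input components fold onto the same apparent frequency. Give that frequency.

fs/2 = 17.1 MHz.
14.8 MHz ≤ fs/2 = 17.1 MHz, passes unchanged.
120.1 MHz mod fs = 17.5 MHz.
17.5 MHz > fs/2 = 17.1 MHz, folds to fs − 17.5 MHz = 16.7 MHz.
103.7 MHz mod fs = 1.1 MHz.
1.1 MHz ≤ fs/2 = 17.1 MHz, appears at 1.1 MHz.
33.1 MHz > fs/2 = 17.1 MHz, folds to fs − 33.1 MHz = 1.1 MHz.
86.3 MHz mod fs = 17.9 MHz.
17.9 MHz > fs/2 = 17.1 MHz, folds to fs − 17.9 MHz = 16.3 MHz.
33.1 MHz and 103.7 MHz both map to 1.1 MHz.

1.1 MHz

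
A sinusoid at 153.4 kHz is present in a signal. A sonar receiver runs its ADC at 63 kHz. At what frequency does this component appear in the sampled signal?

153.4 kHz mod fs = 27.4 kHz.
27.4 kHz ≤ fs/2 = 31.5 kHz, appears at 27.4 kHz.

27.4 kHz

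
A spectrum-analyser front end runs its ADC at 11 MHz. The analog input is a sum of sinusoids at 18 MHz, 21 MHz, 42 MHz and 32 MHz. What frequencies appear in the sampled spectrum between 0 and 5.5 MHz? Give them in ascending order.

fs/2 = 5.5 MHz.
18 MHz mod fs = 7 MHz.
7 MHz > fs/2 = 5.5 MHz, folds to fs − 7 MHz = 4 MHz.
21 MHz mod fs = 10 MHz.
10 MHz > fs/2 = 5.5 MHz, folds to fs − 10 MHz = 1 MHz.
42 MHz mod fs = 9 MHz.
9 MHz > fs/2 = 5.5 MHz, folds to fs − 9 MHz = 2 MHz.
32 MHz mod fs = 10 MHz.
10 MHz > fs/2 = 5.5 MHz, folds to fs − 10 MHz = 1 MHz.
Distinct values: {1 MHz, 2 MHz, 4 MHz}.

1 MHz, 2 MHz, 4 MHz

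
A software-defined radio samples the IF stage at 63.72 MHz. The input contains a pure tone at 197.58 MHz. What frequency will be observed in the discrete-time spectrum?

6.42 MHz

197.58 MHz mod fs = 6.42 MHz.
6.42 MHz ≤ fs/2 = 31.86 MHz, appears at 6.42 MHz.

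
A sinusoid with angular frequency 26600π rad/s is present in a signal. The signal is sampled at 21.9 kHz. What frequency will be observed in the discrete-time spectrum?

ω = 26600π rad/s → f = ω/(2π) = 13300 Hz = 13.3 kHz.
13.3 kHz > fs/2 = 10.95 kHz, folds to fs − 13.3 kHz = 8.6 kHz.

8.6 kHz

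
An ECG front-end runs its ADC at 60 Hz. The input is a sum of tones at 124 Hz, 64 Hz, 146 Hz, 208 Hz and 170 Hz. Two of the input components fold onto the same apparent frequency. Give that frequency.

4 Hz

fs/2 = 30 Hz.
124 Hz mod fs = 4 Hz.
4 Hz ≤ fs/2 = 30 Hz, appears at 4 Hz.
64 Hz mod fs = 4 Hz.
4 Hz ≤ fs/2 = 30 Hz, appears at 4 Hz.
146 Hz mod fs = 26 Hz.
26 Hz ≤ fs/2 = 30 Hz, appears at 26 Hz.
208 Hz mod fs = 28 Hz.
28 Hz ≤ fs/2 = 30 Hz, appears at 28 Hz.
170 Hz mod fs = 50 Hz.
50 Hz > fs/2 = 30 Hz, folds to fs − 50 Hz = 10 Hz.
64 Hz and 124 Hz both map to 4 Hz.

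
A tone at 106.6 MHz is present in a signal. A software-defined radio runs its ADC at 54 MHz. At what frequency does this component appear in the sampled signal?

1.4 MHz

106.6 MHz mod fs = 52.6 MHz.
52.6 MHz > fs/2 = 27 MHz, folds to fs − 52.6 MHz = 1.4 MHz.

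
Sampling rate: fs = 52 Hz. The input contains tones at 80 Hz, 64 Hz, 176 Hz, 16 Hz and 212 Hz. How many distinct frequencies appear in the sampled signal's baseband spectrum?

5

fs/2 = 26 Hz.
80 Hz mod fs = 28 Hz.
28 Hz > fs/2 = 26 Hz, folds to fs − 28 Hz = 24 Hz.
64 Hz mod fs = 12 Hz.
12 Hz ≤ fs/2 = 26 Hz, appears at 12 Hz.
176 Hz mod fs = 20 Hz.
20 Hz ≤ fs/2 = 26 Hz, appears at 20 Hz.
16 Hz ≤ fs/2 = 26 Hz, passes unchanged.
212 Hz mod fs = 4 Hz.
4 Hz ≤ fs/2 = 26 Hz, appears at 4 Hz.
Distinct values: {4 Hz, 12 Hz, 16 Hz, 20 Hz, 24 Hz} → 5.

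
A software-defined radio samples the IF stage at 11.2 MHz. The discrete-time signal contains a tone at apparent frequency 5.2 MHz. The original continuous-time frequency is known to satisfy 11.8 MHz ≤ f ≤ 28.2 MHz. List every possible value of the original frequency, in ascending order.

Frequencies that alias to 5.2 MHz are k·fs ± 5.2 MHz for integer k ≥ 0.
k=0: 5.2 MHz.
k=1: 6 MHz, 16.4 MHz.
k=2: 17.2 MHz, 27.6 MHz.
k=3: 28.4 MHz, 38.8 MHz.
Within [11.8 MHz, 28.2 MHz]: 16.4 MHz, 17.2 MHz, 27.6 MHz.

16.4 MHz, 17.2 MHz, 27.6 MHz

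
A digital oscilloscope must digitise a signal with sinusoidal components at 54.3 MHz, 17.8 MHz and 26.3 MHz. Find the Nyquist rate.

108.6 MHz

Highest-frequency component: 54.3 MHz.
Nyquist rate = 2 × 54.3 MHz = 108.6 MHz.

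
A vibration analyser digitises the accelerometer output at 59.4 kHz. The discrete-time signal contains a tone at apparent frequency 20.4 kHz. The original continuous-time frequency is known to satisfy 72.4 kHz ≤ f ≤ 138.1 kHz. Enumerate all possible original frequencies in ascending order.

79.8 kHz, 98.4 kHz

Frequencies that alias to 20.4 kHz are k·fs ± 20.4 kHz for integer k ≥ 0.
k=0: 20.4 kHz.
k=1: 39 kHz, 79.8 kHz.
k=2: 98.4 kHz, 139.2 kHz.
k=3: 157.8 kHz, 198.6 kHz.
Within [72.4 kHz, 138.1 kHz]: 79.8 kHz, 98.4 kHz.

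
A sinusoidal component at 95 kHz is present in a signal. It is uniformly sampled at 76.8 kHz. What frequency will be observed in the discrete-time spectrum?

95 kHz mod fs = 18.2 kHz.
18.2 kHz ≤ fs/2 = 38.4 kHz, appears at 18.2 kHz.

18.2 kHz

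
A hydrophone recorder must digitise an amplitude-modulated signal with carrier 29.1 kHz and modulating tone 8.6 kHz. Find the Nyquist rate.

AM sidebands sit at fc ± fm = 20.5 kHz and 37.7 kHz.
Highest-frequency component: 37.7 kHz.
Nyquist rate = 2 × 37.7 kHz = 75.4 kHz.

75.4 kHz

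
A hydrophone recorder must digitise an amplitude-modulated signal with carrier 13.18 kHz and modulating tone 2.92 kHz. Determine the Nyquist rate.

AM sidebands sit at fc ± fm = 10.26 kHz and 16.1 kHz.
Highest-frequency component: 16.1 kHz.
Nyquist rate = 2 × 16.1 kHz = 32.2 kHz.

32.2 kHz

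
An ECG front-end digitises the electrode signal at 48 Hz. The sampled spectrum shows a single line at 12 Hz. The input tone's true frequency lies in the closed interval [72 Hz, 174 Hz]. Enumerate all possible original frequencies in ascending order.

Frequencies that alias to 12 Hz are k·fs ± 12 Hz for integer k ≥ 0.
k=0: 12 Hz.
k=1: 36 Hz, 60 Hz.
k=2: 84 Hz, 108 Hz.
k=3: 132 Hz, 156 Hz.
k=4: 180 Hz, 204 Hz.
Within [72 Hz, 174 Hz]: 84 Hz, 108 Hz, 132 Hz, 156 Hz.

84 Hz, 108 Hz, 132 Hz, 156 Hz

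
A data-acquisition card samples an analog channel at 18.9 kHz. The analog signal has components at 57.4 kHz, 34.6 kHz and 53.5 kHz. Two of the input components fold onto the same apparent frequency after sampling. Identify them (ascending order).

fs/2 = 9.45 kHz.
57.4 kHz mod fs = 0.7 kHz.
0.7 kHz ≤ fs/2 = 9.45 kHz, appears at 0.7 kHz.
34.6 kHz mod fs = 15.7 kHz.
15.7 kHz > fs/2 = 9.45 kHz, folds to fs − 15.7 kHz = 3.2 kHz.
53.5 kHz mod fs = 15.7 kHz.
15.7 kHz > fs/2 = 9.45 kHz, folds to fs − 15.7 kHz = 3.2 kHz.
34.6 kHz and 53.5 kHz both map to 3.2 kHz.

34.6 kHz, 53.5 kHz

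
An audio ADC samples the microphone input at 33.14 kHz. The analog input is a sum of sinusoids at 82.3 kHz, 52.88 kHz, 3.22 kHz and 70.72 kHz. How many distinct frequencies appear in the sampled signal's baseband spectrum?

fs/2 = 16.57 kHz.
82.3 kHz mod fs = 16.02 kHz.
16.02 kHz ≤ fs/2 = 16.57 kHz, appears at 16.02 kHz.
52.88 kHz mod fs = 19.74 kHz.
19.74 kHz > fs/2 = 16.57 kHz, folds to fs − 19.74 kHz = 13.4 kHz.
3.22 kHz ≤ fs/2 = 16.57 kHz, passes unchanged.
70.72 kHz mod fs = 4.44 kHz.
4.44 kHz ≤ fs/2 = 16.57 kHz, appears at 4.44 kHz.
Distinct values: {3.22 kHz, 4.44 kHz, 13.4 kHz, 16.02 kHz} → 4.

4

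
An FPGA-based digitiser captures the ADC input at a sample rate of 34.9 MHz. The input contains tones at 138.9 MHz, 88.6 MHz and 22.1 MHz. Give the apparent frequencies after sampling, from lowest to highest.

fs/2 = 17.45 MHz.
138.9 MHz mod fs = 34.2 MHz.
34.2 MHz > fs/2 = 17.45 MHz, folds to fs − 34.2 MHz = 0.7 MHz.
88.6 MHz mod fs = 18.8 MHz.
18.8 MHz > fs/2 = 17.45 MHz, folds to fs − 18.8 MHz = 16.1 MHz.
22.1 MHz > fs/2 = 17.45 MHz, folds to fs − 22.1 MHz = 12.8 MHz.
Distinct values: {0.7 MHz, 12.8 MHz, 16.1 MHz}.

0.7 MHz, 12.8 MHz, 16.1 MHz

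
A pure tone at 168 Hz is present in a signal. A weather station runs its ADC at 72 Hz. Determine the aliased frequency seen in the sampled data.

168 Hz mod fs = 24 Hz.
24 Hz ≤ fs/2 = 36 Hz, appears at 24 Hz.

24 Hz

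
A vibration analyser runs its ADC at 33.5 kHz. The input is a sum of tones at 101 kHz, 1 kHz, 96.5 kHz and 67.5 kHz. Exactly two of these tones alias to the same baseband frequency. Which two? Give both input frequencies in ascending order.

67.5 kHz, 101 kHz

fs/2 = 16.75 kHz.
101 kHz mod fs = 0.5 kHz.
0.5 kHz ≤ fs/2 = 16.75 kHz, appears at 0.5 kHz.
1 kHz ≤ fs/2 = 16.75 kHz, passes unchanged.
96.5 kHz mod fs = 29.5 kHz.
29.5 kHz > fs/2 = 16.75 kHz, folds to fs − 29.5 kHz = 4 kHz.
67.5 kHz mod fs = 0.5 kHz.
0.5 kHz ≤ fs/2 = 16.75 kHz, appears at 0.5 kHz.
67.5 kHz and 101 kHz both map to 0.5 kHz.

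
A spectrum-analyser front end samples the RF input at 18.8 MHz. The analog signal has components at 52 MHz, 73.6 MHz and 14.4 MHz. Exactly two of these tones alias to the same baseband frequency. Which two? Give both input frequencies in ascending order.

14.4 MHz, 52 MHz

fs/2 = 9.4 MHz.
52 MHz mod fs = 14.4 MHz.
14.4 MHz > fs/2 = 9.4 MHz, folds to fs − 14.4 MHz = 4.4 MHz.
73.6 MHz mod fs = 17.2 MHz.
17.2 MHz > fs/2 = 9.4 MHz, folds to fs − 17.2 MHz = 1.6 MHz.
14.4 MHz > fs/2 = 9.4 MHz, folds to fs − 14.4 MHz = 4.4 MHz.
14.4 MHz and 52 MHz both map to 4.4 MHz.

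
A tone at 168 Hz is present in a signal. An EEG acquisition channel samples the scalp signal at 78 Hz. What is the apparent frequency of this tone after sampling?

12 Hz

168 Hz mod fs = 12 Hz.
12 Hz ≤ fs/2 = 39 Hz, appears at 12 Hz.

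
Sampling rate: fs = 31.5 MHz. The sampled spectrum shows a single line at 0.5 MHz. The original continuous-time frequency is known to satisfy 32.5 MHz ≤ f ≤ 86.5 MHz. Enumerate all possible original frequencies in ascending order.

Frequencies that alias to 0.5 MHz are k·fs ± 0.5 MHz for integer k ≥ 0.
k=0: 0.5 MHz.
k=1: 31 MHz, 32 MHz.
k=2: 62.5 MHz, 63.5 MHz.
k=3: 94 MHz, 95 MHz.
Within [32.5 MHz, 86.5 MHz]: 62.5 MHz, 63.5 MHz.

62.5 MHz, 63.5 MHz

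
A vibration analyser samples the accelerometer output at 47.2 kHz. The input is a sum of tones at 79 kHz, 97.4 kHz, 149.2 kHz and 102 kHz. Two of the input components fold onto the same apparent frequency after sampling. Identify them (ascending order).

102 kHz, 149.2 kHz

fs/2 = 23.6 kHz.
79 kHz mod fs = 31.8 kHz.
31.8 kHz > fs/2 = 23.6 kHz, folds to fs − 31.8 kHz = 15.4 kHz.
97.4 kHz mod fs = 3 kHz.
3 kHz ≤ fs/2 = 23.6 kHz, appears at 3 kHz.
149.2 kHz mod fs = 7.6 kHz.
7.6 kHz ≤ fs/2 = 23.6 kHz, appears at 7.6 kHz.
102 kHz mod fs = 7.6 kHz.
7.6 kHz ≤ fs/2 = 23.6 kHz, appears at 7.6 kHz.
102 kHz and 149.2 kHz both map to 7.6 kHz.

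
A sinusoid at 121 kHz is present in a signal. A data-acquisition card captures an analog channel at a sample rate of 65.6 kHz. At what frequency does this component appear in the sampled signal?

121 kHz mod fs = 55.4 kHz.
55.4 kHz > fs/2 = 32.8 kHz, folds to fs − 55.4 kHz = 10.2 kHz.

10.2 kHz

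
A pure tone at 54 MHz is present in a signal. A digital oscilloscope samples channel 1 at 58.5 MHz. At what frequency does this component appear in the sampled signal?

4.5 MHz

54 MHz > fs/2 = 29.25 MHz, folds to fs − 54 MHz = 4.5 MHz.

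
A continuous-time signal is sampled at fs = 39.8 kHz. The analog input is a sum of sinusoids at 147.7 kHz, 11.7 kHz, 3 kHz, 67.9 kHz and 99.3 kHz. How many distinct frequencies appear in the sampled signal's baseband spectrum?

fs/2 = 19.9 kHz.
147.7 kHz mod fs = 28.3 kHz.
28.3 kHz > fs/2 = 19.9 kHz, folds to fs − 28.3 kHz = 11.5 kHz.
11.7 kHz ≤ fs/2 = 19.9 kHz, passes unchanged.
3 kHz ≤ fs/2 = 19.9 kHz, passes unchanged.
67.9 kHz mod fs = 28.1 kHz.
28.1 kHz > fs/2 = 19.9 kHz, folds to fs − 28.1 kHz = 11.7 kHz.
99.3 kHz mod fs = 19.7 kHz.
19.7 kHz ≤ fs/2 = 19.9 kHz, appears at 19.7 kHz.
Distinct values: {3 kHz, 11.5 kHz, 11.7 kHz, 19.7 kHz} → 4.

4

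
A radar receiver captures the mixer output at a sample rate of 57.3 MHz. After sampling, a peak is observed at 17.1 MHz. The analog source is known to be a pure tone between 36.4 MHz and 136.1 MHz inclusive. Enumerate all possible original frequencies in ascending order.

40.2 MHz, 74.4 MHz, 97.5 MHz, 131.7 MHz

Frequencies that alias to 17.1 MHz are k·fs ± 17.1 MHz for integer k ≥ 0.
k=0: 17.1 MHz.
k=1: 40.2 MHz, 74.4 MHz.
k=2: 97.5 MHz, 131.7 MHz.
k=3: 154.8 MHz, 189 MHz.
Within [36.4 MHz, 136.1 MHz]: 40.2 MHz, 74.4 MHz, 97.5 MHz, 131.7 MHz.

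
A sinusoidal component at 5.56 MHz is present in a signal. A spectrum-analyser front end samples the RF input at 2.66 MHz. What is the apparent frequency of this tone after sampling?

5.56 MHz mod fs = 0.24 MHz.
0.24 MHz ≤ fs/2 = 1.33 MHz, appears at 0.24 MHz.

0.24 MHz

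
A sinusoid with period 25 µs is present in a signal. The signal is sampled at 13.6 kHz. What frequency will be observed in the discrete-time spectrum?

T = 25 µs → f = 1/T = 40 kHz.
40 kHz mod fs = 12.8 kHz.
12.8 kHz > fs/2 = 6.8 kHz, folds to fs − 12.8 kHz = 0.8 kHz.

0.8 kHz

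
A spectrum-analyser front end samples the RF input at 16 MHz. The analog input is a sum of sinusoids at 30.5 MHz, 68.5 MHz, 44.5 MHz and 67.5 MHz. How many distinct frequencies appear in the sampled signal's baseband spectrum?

fs/2 = 8 MHz.
30.5 MHz mod fs = 14.5 MHz.
14.5 MHz > fs/2 = 8 MHz, folds to fs − 14.5 MHz = 1.5 MHz.
68.5 MHz mod fs = 4.5 MHz.
4.5 MHz ≤ fs/2 = 8 MHz, appears at 4.5 MHz.
44.5 MHz mod fs = 12.5 MHz.
12.5 MHz > fs/2 = 8 MHz, folds to fs − 12.5 MHz = 3.5 MHz.
67.5 MHz mod fs = 3.5 MHz.
3.5 MHz ≤ fs/2 = 8 MHz, appears at 3.5 MHz.
Distinct values: {1.5 MHz, 3.5 MHz, 4.5 MHz} → 3.

3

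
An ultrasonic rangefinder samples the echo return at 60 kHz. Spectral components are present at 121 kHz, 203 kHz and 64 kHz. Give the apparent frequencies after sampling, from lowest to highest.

fs/2 = 30 kHz.
121 kHz mod fs = 1 kHz.
1 kHz ≤ fs/2 = 30 kHz, appears at 1 kHz.
203 kHz mod fs = 23 kHz.
23 kHz ≤ fs/2 = 30 kHz, appears at 23 kHz.
64 kHz mod fs = 4 kHz.
4 kHz ≤ fs/2 = 30 kHz, appears at 4 kHz.
Distinct values: {1 kHz, 4 kHz, 23 kHz}.

1 kHz, 4 kHz, 23 kHz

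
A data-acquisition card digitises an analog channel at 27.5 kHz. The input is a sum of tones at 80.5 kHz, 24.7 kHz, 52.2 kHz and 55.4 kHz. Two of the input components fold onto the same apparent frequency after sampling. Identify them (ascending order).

fs/2 = 13.75 kHz.
80.5 kHz mod fs = 25.5 kHz.
25.5 kHz > fs/2 = 13.75 kHz, folds to fs − 25.5 kHz = 2 kHz.
24.7 kHz > fs/2 = 13.75 kHz, folds to fs − 24.7 kHz = 2.8 kHz.
52.2 kHz mod fs = 24.7 kHz.
24.7 kHz > fs/2 = 13.75 kHz, folds to fs − 24.7 kHz = 2.8 kHz.
55.4 kHz mod fs = 0.4 kHz.
0.4 kHz ≤ fs/2 = 13.75 kHz, appears at 0.4 kHz.
24.7 kHz and 52.2 kHz both map to 2.8 kHz.

24.7 kHz, 52.2 kHz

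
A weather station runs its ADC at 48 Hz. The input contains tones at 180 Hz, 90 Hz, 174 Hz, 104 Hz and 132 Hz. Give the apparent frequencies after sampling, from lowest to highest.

6 Hz, 8 Hz, 12 Hz, 18 Hz

fs/2 = 24 Hz.
180 Hz mod fs = 36 Hz.
36 Hz > fs/2 = 24 Hz, folds to fs − 36 Hz = 12 Hz.
90 Hz mod fs = 42 Hz.
42 Hz > fs/2 = 24 Hz, folds to fs − 42 Hz = 6 Hz.
174 Hz mod fs = 30 Hz.
30 Hz > fs/2 = 24 Hz, folds to fs − 30 Hz = 18 Hz.
104 Hz mod fs = 8 Hz.
8 Hz ≤ fs/2 = 24 Hz, appears at 8 Hz.
132 Hz mod fs = 36 Hz.
36 Hz > fs/2 = 24 Hz, folds to fs − 36 Hz = 12 Hz.
Distinct values: {6 Hz, 8 Hz, 12 Hz, 18 Hz}.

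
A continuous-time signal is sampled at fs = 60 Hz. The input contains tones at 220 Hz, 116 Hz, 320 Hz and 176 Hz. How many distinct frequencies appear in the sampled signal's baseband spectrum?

fs/2 = 30 Hz.
220 Hz mod fs = 40 Hz.
40 Hz > fs/2 = 30 Hz, folds to fs − 40 Hz = 20 Hz.
116 Hz mod fs = 56 Hz.
56 Hz > fs/2 = 30 Hz, folds to fs − 56 Hz = 4 Hz.
320 Hz mod fs = 20 Hz.
20 Hz ≤ fs/2 = 30 Hz, appears at 20 Hz.
176 Hz mod fs = 56 Hz.
56 Hz > fs/2 = 30 Hz, folds to fs − 56 Hz = 4 Hz.
Distinct values: {4 Hz, 20 Hz} → 2.

2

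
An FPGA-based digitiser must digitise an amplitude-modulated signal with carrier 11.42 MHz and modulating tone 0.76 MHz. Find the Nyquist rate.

AM sidebands sit at fc ± fm = 10.66 MHz and 12.18 MHz.
Highest-frequency component: 12.18 MHz.
Nyquist rate = 2 × 12.18 MHz = 24.36 MHz.

24.36 MHz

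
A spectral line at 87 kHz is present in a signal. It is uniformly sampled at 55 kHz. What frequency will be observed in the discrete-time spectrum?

87 kHz mod fs = 32 kHz.
32 kHz > fs/2 = 27.5 kHz, folds to fs − 32 kHz = 23 kHz.

23 kHz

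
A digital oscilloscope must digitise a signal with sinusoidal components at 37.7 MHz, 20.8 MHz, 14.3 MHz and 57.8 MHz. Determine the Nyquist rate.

Highest-frequency component: 57.8 MHz.
Nyquist rate = 2 × 57.8 MHz = 115.6 MHz.

115.6 MHz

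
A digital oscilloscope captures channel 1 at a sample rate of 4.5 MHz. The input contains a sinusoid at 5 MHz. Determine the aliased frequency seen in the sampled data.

5 MHz mod fs = 0.5 MHz.
0.5 MHz ≤ fs/2 = 2.25 MHz, appears at 0.5 MHz.

0.5 MHz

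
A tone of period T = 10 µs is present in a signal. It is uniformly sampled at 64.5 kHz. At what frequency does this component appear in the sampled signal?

29 kHz

T = 10 µs → f = 1/T = 100 kHz.
100 kHz mod fs = 35.5 kHz.
35.5 kHz > fs/2 = 32.25 kHz, folds to fs − 35.5 kHz = 29 kHz.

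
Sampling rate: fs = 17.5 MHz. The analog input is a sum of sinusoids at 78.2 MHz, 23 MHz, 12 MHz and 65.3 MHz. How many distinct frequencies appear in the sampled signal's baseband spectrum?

3

fs/2 = 8.75 MHz.
78.2 MHz mod fs = 8.2 MHz.
8.2 MHz ≤ fs/2 = 8.75 MHz, appears at 8.2 MHz.
23 MHz mod fs = 5.5 MHz.
5.5 MHz ≤ fs/2 = 8.75 MHz, appears at 5.5 MHz.
12 MHz > fs/2 = 8.75 MHz, folds to fs − 12 MHz = 5.5 MHz.
65.3 MHz mod fs = 12.8 MHz.
12.8 MHz > fs/2 = 8.75 MHz, folds to fs − 12.8 MHz = 4.7 MHz.
Distinct values: {4.7 MHz, 5.5 MHz, 8.2 MHz} → 3.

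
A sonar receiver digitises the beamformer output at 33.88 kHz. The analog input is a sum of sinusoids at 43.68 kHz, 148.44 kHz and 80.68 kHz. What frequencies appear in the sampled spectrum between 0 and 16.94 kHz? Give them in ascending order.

9.8 kHz, 12.92 kHz

fs/2 = 16.94 kHz.
43.68 kHz mod fs = 9.8 kHz.
9.8 kHz ≤ fs/2 = 16.94 kHz, appears at 9.8 kHz.
148.44 kHz mod fs = 12.92 kHz.
12.92 kHz ≤ fs/2 = 16.94 kHz, appears at 12.92 kHz.
80.68 kHz mod fs = 12.92 kHz.
12.92 kHz ≤ fs/2 = 16.94 kHz, appears at 12.92 kHz.
Distinct values: {9.8 kHz, 12.92 kHz}.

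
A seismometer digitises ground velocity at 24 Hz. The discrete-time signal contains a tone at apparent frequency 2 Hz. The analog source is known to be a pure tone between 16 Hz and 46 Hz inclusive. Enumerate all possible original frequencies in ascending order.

Frequencies that alias to 2 Hz are k·fs ± 2 Hz for integer k ≥ 0.
k=0: 2 Hz.
k=1: 22 Hz, 26 Hz.
k=2: 46 Hz, 50 Hz.
k=3: 70 Hz, 74 Hz.
Within [16 Hz, 46 Hz]: 22 Hz, 26 Hz, 46 Hz.

22 Hz, 26 Hz, 46 Hz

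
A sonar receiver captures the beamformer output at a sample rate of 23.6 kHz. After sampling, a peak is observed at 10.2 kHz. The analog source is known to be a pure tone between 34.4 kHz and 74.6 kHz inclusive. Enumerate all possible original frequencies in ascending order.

37 kHz, 57.4 kHz, 60.6 kHz

Frequencies that alias to 10.2 kHz are k·fs ± 10.2 kHz for integer k ≥ 0.
k=0: 10.2 kHz.
k=1: 13.4 kHz, 33.8 kHz.
k=2: 37 kHz, 57.4 kHz.
k=3: 60.6 kHz, 81 kHz.
k=4: 84.2 kHz, 104.6 kHz.
Within [34.4 kHz, 74.6 kHz]: 37 kHz, 57.4 kHz, 60.6 kHz.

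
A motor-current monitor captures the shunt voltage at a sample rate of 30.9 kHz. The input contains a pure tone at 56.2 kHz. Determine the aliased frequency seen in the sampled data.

5.6 kHz

56.2 kHz mod fs = 25.3 kHz.
25.3 kHz > fs/2 = 15.45 kHz, folds to fs − 25.3 kHz = 5.6 kHz.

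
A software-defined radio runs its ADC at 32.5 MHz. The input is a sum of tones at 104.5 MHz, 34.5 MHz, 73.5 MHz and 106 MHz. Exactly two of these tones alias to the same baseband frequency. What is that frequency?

8.5 MHz

fs/2 = 16.25 MHz.
104.5 MHz mod fs = 7 MHz.
7 MHz ≤ fs/2 = 16.25 MHz, appears at 7 MHz.
34.5 MHz mod fs = 2 MHz.
2 MHz ≤ fs/2 = 16.25 MHz, appears at 2 MHz.
73.5 MHz mod fs = 8.5 MHz.
8.5 MHz ≤ fs/2 = 16.25 MHz, appears at 8.5 MHz.
106 MHz mod fs = 8.5 MHz.
8.5 MHz ≤ fs/2 = 16.25 MHz, appears at 8.5 MHz.
73.5 MHz and 106 MHz both map to 8.5 MHz.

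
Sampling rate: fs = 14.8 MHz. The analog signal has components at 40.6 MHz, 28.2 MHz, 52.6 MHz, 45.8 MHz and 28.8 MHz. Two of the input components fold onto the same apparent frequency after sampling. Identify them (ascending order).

28.2 MHz, 45.8 MHz

fs/2 = 7.4 MHz.
40.6 MHz mod fs = 11 MHz.
11 MHz > fs/2 = 7.4 MHz, folds to fs − 11 MHz = 3.8 MHz.
28.2 MHz mod fs = 13.4 MHz.
13.4 MHz > fs/2 = 7.4 MHz, folds to fs − 13.4 MHz = 1.4 MHz.
52.6 MHz mod fs = 8.2 MHz.
8.2 MHz > fs/2 = 7.4 MHz, folds to fs − 8.2 MHz = 6.6 MHz.
45.8 MHz mod fs = 1.4 MHz.
1.4 MHz ≤ fs/2 = 7.4 MHz, appears at 1.4 MHz.
28.8 MHz mod fs = 14 MHz.
14 MHz > fs/2 = 7.4 MHz, folds to fs − 14 MHz = 0.8 MHz.
28.2 MHz and 45.8 MHz both map to 1.4 MHz.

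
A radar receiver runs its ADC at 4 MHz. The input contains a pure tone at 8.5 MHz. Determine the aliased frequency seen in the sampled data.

8.5 MHz mod fs = 0.5 MHz.
0.5 MHz ≤ fs/2 = 2 MHz, appears at 0.5 MHz.

0.5 MHz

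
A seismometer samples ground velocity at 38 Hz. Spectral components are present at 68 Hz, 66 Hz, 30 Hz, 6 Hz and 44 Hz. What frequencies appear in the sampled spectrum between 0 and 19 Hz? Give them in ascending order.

fs/2 = 19 Hz.
68 Hz mod fs = 30 Hz.
30 Hz > fs/2 = 19 Hz, folds to fs − 30 Hz = 8 Hz.
66 Hz mod fs = 28 Hz.
28 Hz > fs/2 = 19 Hz, folds to fs − 28 Hz = 10 Hz.
30 Hz > fs/2 = 19 Hz, folds to fs − 30 Hz = 8 Hz.
6 Hz ≤ fs/2 = 19 Hz, passes unchanged.
44 Hz mod fs = 6 Hz.
6 Hz ≤ fs/2 = 19 Hz, appears at 6 Hz.
Distinct values: {6 Hz, 8 Hz, 10 Hz}.

6 Hz, 8 Hz, 10 Hz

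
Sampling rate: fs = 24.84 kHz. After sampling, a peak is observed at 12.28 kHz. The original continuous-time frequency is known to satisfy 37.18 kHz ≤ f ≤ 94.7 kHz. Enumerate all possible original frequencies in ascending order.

37.4 kHz, 61.96 kHz, 62.24 kHz, 86.8 kHz, 87.08 kHz

Frequencies that alias to 12.28 kHz are k·fs ± 12.28 kHz for integer k ≥ 0.
k=0: 12.28 kHz.
k=1: 12.56 kHz, 37.12 kHz.
k=2: 37.4 kHz, 61.96 kHz.
k=3: 62.24 kHz, 86.8 kHz.
k=4: 87.08 kHz, 111.64 kHz.
k=5: 111.92 kHz, 136.48 kHz.
Within [37.18 kHz, 94.7 kHz]: 37.4 kHz, 61.96 kHz, 62.24 kHz, 86.8 kHz, 87.08 kHz.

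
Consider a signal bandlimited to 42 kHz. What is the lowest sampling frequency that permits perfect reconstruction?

84 kHz

Nyquist rate = 2 × 42 kHz = 84 kHz.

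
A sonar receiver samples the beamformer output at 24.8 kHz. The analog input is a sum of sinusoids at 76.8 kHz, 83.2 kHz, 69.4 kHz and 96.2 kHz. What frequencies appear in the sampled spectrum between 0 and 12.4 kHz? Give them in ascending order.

2.4 kHz, 3 kHz, 5 kHz, 8.8 kHz

fs/2 = 12.4 kHz.
76.8 kHz mod fs = 2.4 kHz.
2.4 kHz ≤ fs/2 = 12.4 kHz, appears at 2.4 kHz.
83.2 kHz mod fs = 8.8 kHz.
8.8 kHz ≤ fs/2 = 12.4 kHz, appears at 8.8 kHz.
69.4 kHz mod fs = 19.8 kHz.
19.8 kHz > fs/2 = 12.4 kHz, folds to fs − 19.8 kHz = 5 kHz.
96.2 kHz mod fs = 21.8 kHz.
21.8 kHz > fs/2 = 12.4 kHz, folds to fs − 21.8 kHz = 3 kHz.
Distinct values: {2.4 kHz, 3 kHz, 5 kHz, 8.8 kHz}.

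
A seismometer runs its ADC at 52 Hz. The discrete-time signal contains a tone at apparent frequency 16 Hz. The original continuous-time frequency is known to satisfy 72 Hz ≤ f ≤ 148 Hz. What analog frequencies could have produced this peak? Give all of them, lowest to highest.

88 Hz, 120 Hz, 140 Hz

Frequencies that alias to 16 Hz are k·fs ± 16 Hz for integer k ≥ 0.
k=0: 16 Hz.
k=1: 36 Hz, 68 Hz.
k=2: 88 Hz, 120 Hz.
k=3: 140 Hz, 172 Hz.
k=4: 192 Hz, 224 Hz.
Within [72 Hz, 148 Hz]: 88 Hz, 120 Hz, 140 Hz.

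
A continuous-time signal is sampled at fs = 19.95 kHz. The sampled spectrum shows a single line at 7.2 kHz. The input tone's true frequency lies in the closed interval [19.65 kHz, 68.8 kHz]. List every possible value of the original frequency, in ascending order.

27.15 kHz, 32.7 kHz, 47.1 kHz, 52.65 kHz, 67.05 kHz

Frequencies that alias to 7.2 kHz are k·fs ± 7.2 kHz for integer k ≥ 0.
k=0: 7.2 kHz.
k=1: 12.75 kHz, 27.15 kHz.
k=2: 32.7 kHz, 47.1 kHz.
k=3: 52.65 kHz, 67.05 kHz.
k=4: 72.6 kHz, 87 kHz.
Within [19.65 kHz, 68.8 kHz]: 27.15 kHz, 32.7 kHz, 47.1 kHz, 52.65 kHz, 67.05 kHz.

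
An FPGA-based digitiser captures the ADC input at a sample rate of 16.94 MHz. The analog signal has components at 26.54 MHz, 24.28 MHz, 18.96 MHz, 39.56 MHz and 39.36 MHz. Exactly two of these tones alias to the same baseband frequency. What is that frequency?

fs/2 = 8.47 MHz.
26.54 MHz mod fs = 9.6 MHz.
9.6 MHz > fs/2 = 8.47 MHz, folds to fs − 9.6 MHz = 7.34 MHz.
24.28 MHz mod fs = 7.34 MHz.
7.34 MHz ≤ fs/2 = 8.47 MHz, appears at 7.34 MHz.
18.96 MHz mod fs = 2.02 MHz.
2.02 MHz ≤ fs/2 = 8.47 MHz, appears at 2.02 MHz.
39.56 MHz mod fs = 5.68 MHz.
5.68 MHz ≤ fs/2 = 8.47 MHz, appears at 5.68 MHz.
39.36 MHz mod fs = 5.48 MHz.
5.48 MHz ≤ fs/2 = 8.47 MHz, appears at 5.48 MHz.
24.28 MHz and 26.54 MHz both map to 7.34 MHz.

7.34 MHz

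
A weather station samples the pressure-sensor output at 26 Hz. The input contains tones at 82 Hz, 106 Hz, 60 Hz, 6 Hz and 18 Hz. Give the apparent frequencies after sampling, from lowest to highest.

fs/2 = 13 Hz.
82 Hz mod fs = 4 Hz.
4 Hz ≤ fs/2 = 13 Hz, appears at 4 Hz.
106 Hz mod fs = 2 Hz.
2 Hz ≤ fs/2 = 13 Hz, appears at 2 Hz.
60 Hz mod fs = 8 Hz.
8 Hz ≤ fs/2 = 13 Hz, appears at 8 Hz.
6 Hz ≤ fs/2 = 13 Hz, passes unchanged.
18 Hz > fs/2 = 13 Hz, folds to fs − 18 Hz = 8 Hz.
Distinct values: {2 Hz, 4 Hz, 6 Hz, 8 Hz}.

2 Hz, 4 Hz, 6 Hz, 8 Hz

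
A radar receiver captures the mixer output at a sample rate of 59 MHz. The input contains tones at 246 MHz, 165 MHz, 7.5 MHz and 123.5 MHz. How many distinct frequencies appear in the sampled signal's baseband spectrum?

fs/2 = 29.5 MHz.
246 MHz mod fs = 10 MHz.
10 MHz ≤ fs/2 = 29.5 MHz, appears at 10 MHz.
165 MHz mod fs = 47 MHz.
47 MHz > fs/2 = 29.5 MHz, folds to fs − 47 MHz = 12 MHz.
7.5 MHz ≤ fs/2 = 29.5 MHz, passes unchanged.
123.5 MHz mod fs = 5.5 MHz.
5.5 MHz ≤ fs/2 = 29.5 MHz, appears at 5.5 MHz.
Distinct values: {5.5 MHz, 7.5 MHz, 10 MHz, 12 MHz} → 4.

4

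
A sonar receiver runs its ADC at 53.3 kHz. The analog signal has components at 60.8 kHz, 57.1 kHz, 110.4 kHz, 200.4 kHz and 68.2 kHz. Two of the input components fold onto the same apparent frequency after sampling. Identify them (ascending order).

57.1 kHz, 110.4 kHz

fs/2 = 26.65 kHz.
60.8 kHz mod fs = 7.5 kHz.
7.5 kHz ≤ fs/2 = 26.65 kHz, appears at 7.5 kHz.
57.1 kHz mod fs = 3.8 kHz.
3.8 kHz ≤ fs/2 = 26.65 kHz, appears at 3.8 kHz.
110.4 kHz mod fs = 3.8 kHz.
3.8 kHz ≤ fs/2 = 26.65 kHz, appears at 3.8 kHz.
200.4 kHz mod fs = 40.5 kHz.
40.5 kHz > fs/2 = 26.65 kHz, folds to fs − 40.5 kHz = 12.8 kHz.
68.2 kHz mod fs = 14.9 kHz.
14.9 kHz ≤ fs/2 = 26.65 kHz, appears at 14.9 kHz.
57.1 kHz and 110.4 kHz both map to 3.8 kHz.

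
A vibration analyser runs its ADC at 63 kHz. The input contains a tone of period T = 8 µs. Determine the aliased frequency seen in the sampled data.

T = 8 µs → f = 1/T = 125 kHz.
125 kHz mod fs = 62 kHz.
62 kHz > fs/2 = 31.5 kHz, folds to fs − 62 kHz = 1 kHz.

1 kHz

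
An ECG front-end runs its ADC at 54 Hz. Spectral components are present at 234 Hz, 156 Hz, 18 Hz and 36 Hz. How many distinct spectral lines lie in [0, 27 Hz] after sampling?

fs/2 = 27 Hz.
234 Hz mod fs = 18 Hz.
18 Hz ≤ fs/2 = 27 Hz, appears at 18 Hz.
156 Hz mod fs = 48 Hz.
48 Hz > fs/2 = 27 Hz, folds to fs − 48 Hz = 6 Hz.
18 Hz ≤ fs/2 = 27 Hz, passes unchanged.
36 Hz > fs/2 = 27 Hz, folds to fs − 36 Hz = 18 Hz.
Distinct values: {6 Hz, 18 Hz} → 2.

2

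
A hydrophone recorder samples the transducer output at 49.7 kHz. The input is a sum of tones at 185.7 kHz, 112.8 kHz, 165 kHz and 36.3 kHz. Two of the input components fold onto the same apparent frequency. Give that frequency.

fs/2 = 24.85 kHz.
185.7 kHz mod fs = 36.6 kHz.
36.6 kHz > fs/2 = 24.85 kHz, folds to fs − 36.6 kHz = 13.1 kHz.
112.8 kHz mod fs = 13.4 kHz.
13.4 kHz ≤ fs/2 = 24.85 kHz, appears at 13.4 kHz.
165 kHz mod fs = 15.9 kHz.
15.9 kHz ≤ fs/2 = 24.85 kHz, appears at 15.9 kHz.
36.3 kHz > fs/2 = 24.85 kHz, folds to fs − 36.3 kHz = 13.4 kHz.
36.3 kHz and 112.8 kHz both map to 13.4 kHz.

13.4 kHz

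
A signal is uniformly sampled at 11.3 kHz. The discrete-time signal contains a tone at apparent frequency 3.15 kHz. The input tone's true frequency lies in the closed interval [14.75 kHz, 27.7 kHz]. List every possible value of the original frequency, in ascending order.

19.45 kHz, 25.75 kHz

Frequencies that alias to 3.15 kHz are k·fs ± 3.15 kHz for integer k ≥ 0.
k=0: 3.15 kHz.
k=1: 8.15 kHz, 14.45 kHz.
k=2: 19.45 kHz, 25.75 kHz.
k=3: 30.75 kHz, 37.05 kHz.
Within [14.75 kHz, 27.7 kHz]: 19.45 kHz, 25.75 kHz.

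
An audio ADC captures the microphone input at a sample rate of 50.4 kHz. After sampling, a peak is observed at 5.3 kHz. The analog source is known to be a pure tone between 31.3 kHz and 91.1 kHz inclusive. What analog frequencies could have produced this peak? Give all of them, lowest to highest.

Frequencies that alias to 5.3 kHz are k·fs ± 5.3 kHz for integer k ≥ 0.
k=0: 5.3 kHz.
k=1: 45.1 kHz, 55.7 kHz.
k=2: 95.5 kHz, 106.1 kHz.
Within [31.3 kHz, 91.1 kHz]: 45.1 kHz, 55.7 kHz.

45.1 kHz, 55.7 kHz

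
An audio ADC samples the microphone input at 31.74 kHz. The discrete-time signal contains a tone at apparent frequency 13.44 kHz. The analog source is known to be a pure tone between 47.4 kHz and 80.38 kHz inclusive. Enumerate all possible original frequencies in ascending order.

50.04 kHz, 76.92 kHz

Frequencies that alias to 13.44 kHz are k·fs ± 13.44 kHz for integer k ≥ 0.
k=0: 13.44 kHz.
k=1: 18.3 kHz, 45.18 kHz.
k=2: 50.04 kHz, 76.92 kHz.
k=3: 81.78 kHz, 108.66 kHz.
Within [47.4 kHz, 80.38 kHz]: 50.04 kHz, 76.92 kHz.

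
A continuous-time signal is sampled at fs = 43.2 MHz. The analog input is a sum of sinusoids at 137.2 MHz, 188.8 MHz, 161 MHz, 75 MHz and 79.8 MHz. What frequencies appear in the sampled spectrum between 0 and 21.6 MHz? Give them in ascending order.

6.6 MHz, 7.6 MHz, 11.4 MHz, 11.8 MHz, 16 MHz

fs/2 = 21.6 MHz.
137.2 MHz mod fs = 7.6 MHz.
7.6 MHz ≤ fs/2 = 21.6 MHz, appears at 7.6 MHz.
188.8 MHz mod fs = 16 MHz.
16 MHz ≤ fs/2 = 21.6 MHz, appears at 16 MHz.
161 MHz mod fs = 31.4 MHz.
31.4 MHz > fs/2 = 21.6 MHz, folds to fs − 31.4 MHz = 11.8 MHz.
75 MHz mod fs = 31.8 MHz.
31.8 MHz > fs/2 = 21.6 MHz, folds to fs − 31.8 MHz = 11.4 MHz.
79.8 MHz mod fs = 36.6 MHz.
36.6 MHz > fs/2 = 21.6 MHz, folds to fs − 36.6 MHz = 6.6 MHz.
Distinct values: {6.6 MHz, 7.6 MHz, 11.4 MHz, 11.8 MHz, 16 MHz}.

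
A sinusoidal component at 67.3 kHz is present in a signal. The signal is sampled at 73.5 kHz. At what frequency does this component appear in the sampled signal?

6.2 kHz

67.3 kHz > fs/2 = 36.75 kHz, folds to fs − 67.3 kHz = 6.2 kHz.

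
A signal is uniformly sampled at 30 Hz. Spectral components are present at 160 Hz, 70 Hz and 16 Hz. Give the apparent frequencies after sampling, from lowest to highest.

10 Hz, 14 Hz

fs/2 = 15 Hz.
160 Hz mod fs = 10 Hz.
10 Hz ≤ fs/2 = 15 Hz, appears at 10 Hz.
70 Hz mod fs = 10 Hz.
10 Hz ≤ fs/2 = 15 Hz, appears at 10 Hz.
16 Hz > fs/2 = 15 Hz, folds to fs − 16 Hz = 14 Hz.
Distinct values: {10 Hz, 14 Hz}.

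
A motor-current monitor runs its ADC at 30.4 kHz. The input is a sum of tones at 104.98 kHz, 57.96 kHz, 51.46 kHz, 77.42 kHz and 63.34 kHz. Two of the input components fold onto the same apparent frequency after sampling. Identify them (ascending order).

77.42 kHz, 104.98 kHz

fs/2 = 15.2 kHz.
104.98 kHz mod fs = 13.78 kHz.
13.78 kHz ≤ fs/2 = 15.2 kHz, appears at 13.78 kHz.
57.96 kHz mod fs = 27.56 kHz.
27.56 kHz > fs/2 = 15.2 kHz, folds to fs − 27.56 kHz = 2.84 kHz.
51.46 kHz mod fs = 21.06 kHz.
21.06 kHz > fs/2 = 15.2 kHz, folds to fs − 21.06 kHz = 9.34 kHz.
77.42 kHz mod fs = 16.62 kHz.
16.62 kHz > fs/2 = 15.2 kHz, folds to fs − 16.62 kHz = 13.78 kHz.
63.34 kHz mod fs = 2.54 kHz.
2.54 kHz ≤ fs/2 = 15.2 kHz, appears at 2.54 kHz.
77.42 kHz and 104.98 kHz both map to 13.78 kHz.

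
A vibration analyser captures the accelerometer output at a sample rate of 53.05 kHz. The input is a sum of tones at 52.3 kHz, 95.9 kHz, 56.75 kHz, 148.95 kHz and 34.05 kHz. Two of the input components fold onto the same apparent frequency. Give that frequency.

10.2 kHz

fs/2 = 26.525 kHz.
52.3 kHz > fs/2 = 26.525 kHz, folds to fs − 52.3 kHz = 0.75 kHz.
95.9 kHz mod fs = 42.85 kHz.
42.85 kHz > fs/2 = 26.525 kHz, folds to fs − 42.85 kHz = 10.2 kHz.
56.75 kHz mod fs = 3.7 kHz.
3.7 kHz ≤ fs/2 = 26.525 kHz, appears at 3.7 kHz.
148.95 kHz mod fs = 42.85 kHz.
42.85 kHz > fs/2 = 26.525 kHz, folds to fs − 42.85 kHz = 10.2 kHz.
34.05 kHz > fs/2 = 26.525 kHz, folds to fs − 34.05 kHz = 19 kHz.
95.9 kHz and 148.95 kHz both map to 10.2 kHz.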